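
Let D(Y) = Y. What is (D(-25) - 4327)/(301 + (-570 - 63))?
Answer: 1088/83 ≈ 13.108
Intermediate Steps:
(D(-25) - 4327)/(301 + (-570 - 63)) = (-25 - 4327)/(301 + (-570 - 63)) = -4352/(301 - 633) = -4352/(-332) = -4352*(-1/332) = 1088/83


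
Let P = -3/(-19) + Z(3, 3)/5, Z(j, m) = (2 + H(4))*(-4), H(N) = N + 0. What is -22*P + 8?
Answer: 10462/95 ≈ 110.13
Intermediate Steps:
H(N) = N
Z(j, m) = -24 (Z(j, m) = (2 + 4)*(-4) = 6*(-4) = -24)
P = -441/95 (P = -3/(-19) - 24/5 = -3*(-1/19) - 24*⅕ = 3/19 - 24/5 = -441/95 ≈ -4.6421)
-22*P + 8 = -22*(-441/95) + 8 = 9702/95 + 8 = 10462/95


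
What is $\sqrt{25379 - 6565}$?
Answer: $\sqrt{18814} \approx 137.16$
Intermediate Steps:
$\sqrt{25379 - 6565} = \sqrt{18814}$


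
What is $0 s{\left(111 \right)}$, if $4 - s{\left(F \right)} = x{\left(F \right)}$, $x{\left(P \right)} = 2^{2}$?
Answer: $0$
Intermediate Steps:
$x{\left(P \right)} = 4$
$s{\left(F \right)} = 0$ ($s{\left(F \right)} = 4 - 4 = 0$)
$0 s{\left(111 \right)} = 0 \cdot 0 = 0$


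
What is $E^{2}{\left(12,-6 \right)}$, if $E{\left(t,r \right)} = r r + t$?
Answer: $2304$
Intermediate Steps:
$E{\left(t,r \right)} = t + r^{2}$ ($E{\left(t,r \right)} = r^{2} + t = t + r^{2}$)
$E^{2}{\left(12,-6 \right)} = \left(12 + \left(-6\right)^{2}\right)^{2} = \left(12 + 36\right)^{2} = 48^{2} = 2304$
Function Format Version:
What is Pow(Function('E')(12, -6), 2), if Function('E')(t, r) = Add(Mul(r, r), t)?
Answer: 2304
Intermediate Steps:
Function('E')(t, r) = Add(t, Pow(r, 2)) (Function('E')(t, r) = Add(Pow(r, 2), t) = Add(t, Pow(r, 2)))
Pow(Function('E')(12, -6), 2) = Pow(Add(12, Pow(-6, 2)), 2) = Pow(Add(12, 36), 2) = Pow(48, 2) = 2304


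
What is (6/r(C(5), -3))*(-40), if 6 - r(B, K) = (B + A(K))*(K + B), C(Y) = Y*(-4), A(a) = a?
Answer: 240/523 ≈ 0.45889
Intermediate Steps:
C(Y) = -4*Y
r(B, K) = 6 - (B + K)**2 (r(B, K) = 6 - (B + K)*(K + B) = 6 - (B + K)*(B + K) = 6 - (B + K)**2)
(6/r(C(5), -3))*(-40) = (6/(6 - (-4*5)**2 - 1*(-3)**2 - 2*(-4*5)*(-3)))*(-40) = (6/(6 - 1*(-20)**2 - 1*9 - 2*(-20)*(-3)))*(-40) = (6/(6 - 1*400 - 9 - 120))*(-40) = (6/(6 - 400 - 9 - 120))*(-40) = (6/(-523))*(-40) = (6*(-1/523))*(-40) = -6/523*(-40) = 240/523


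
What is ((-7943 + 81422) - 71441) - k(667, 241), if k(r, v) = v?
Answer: 1797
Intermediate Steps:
((-7943 + 81422) - 71441) - k(667, 241) = ((-7943 + 81422) - 71441) - 1*241 = (73479 - 71441) - 241 = 2038 - 241 = 1797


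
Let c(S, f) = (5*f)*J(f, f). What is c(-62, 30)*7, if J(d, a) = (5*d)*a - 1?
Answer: 4723950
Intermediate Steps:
J(d, a) = -1 + 5*a*d (J(d, a) = 5*a*d - 1 = -1 + 5*a*d)
c(S, f) = 5*f*(-1 + 5*f**2) (c(S, f) = (5*f)*(-1 + 5*f*f) = (5*f)*(-1 + 5*f**2) = 5*f*(-1 + 5*f**2))
c(-62, 30)*7 = (-5*30 + 25*30**3)*7 = (-150 + 25*27000)*7 = (-150 + 675000)*7 = 674850*7 = 4723950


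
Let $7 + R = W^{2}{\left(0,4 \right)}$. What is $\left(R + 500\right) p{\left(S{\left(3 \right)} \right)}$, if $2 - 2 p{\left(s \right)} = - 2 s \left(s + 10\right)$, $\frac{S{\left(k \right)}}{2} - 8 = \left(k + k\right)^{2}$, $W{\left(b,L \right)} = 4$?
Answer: $4390125$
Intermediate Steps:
$S{\left(k \right)} = 16 + 8 k^{2}$ ($S{\left(k \right)} = 16 + 2 \left(k + k\right)^{2} = 16 + 2 \left(2 k\right)^{2} = 16 + 2 \cdot 4 k^{2} = 16 + 8 k^{2}$)
$p{\left(s \right)} = 1 + s \left(10 + s\right)$ ($p{\left(s \right)} = 1 - \frac{- 2 s \left(s + 10\right)}{2} = 1 - \frac{- 2 s \left(10 + s\right)}{2} = 1 - \frac{\left(-2\right) s \left(10 + s\right)}{2} = 1 + s \left(10 + s\right)$)
$R = 9$ ($R = -7 + 4^{2} = -7 + 16 = 9$)
$\left(R + 500\right) p{\left(S{\left(3 \right)} \right)} = \left(9 + 500\right) \left(1 + \left(16 + 8 \cdot 3^{2}\right)^{2} + 10 \left(16 + 8 \cdot 3^{2}\right)\right) = 509 \left(1 + \left(16 + 8 \cdot 9\right)^{2} + 10 \left(16 + 8 \cdot 9\right)\right) = 509 \left(1 + \left(16 + 72\right)^{2} + 10 \left(16 + 72\right)\right) = 509 \left(1 + 88^{2} + 10 \cdot 88\right) = 509 \left(1 + 7744 + 880\right) = 509 \cdot 8625 = 4390125$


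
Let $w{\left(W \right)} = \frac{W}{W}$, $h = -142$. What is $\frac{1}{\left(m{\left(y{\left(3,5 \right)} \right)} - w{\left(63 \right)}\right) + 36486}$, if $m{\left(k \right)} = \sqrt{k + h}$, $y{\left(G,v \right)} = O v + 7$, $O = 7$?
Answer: $\frac{7297}{266231065} - \frac{2 i}{266231065} \approx 2.7409 \cdot 10^{-5} - 7.5123 \cdot 10^{-9} i$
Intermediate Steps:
$y{\left(G,v \right)} = 7 + 7 v$ ($y{\left(G,v \right)} = 7 v + 7 = 7 + 7 v$)
$m{\left(k \right)} = \sqrt{-142 + k}$ ($m{\left(k \right)} = \sqrt{k - 142} = \sqrt{-142 + k}$)
$w{\left(W \right)} = 1$
$\frac{1}{\left(m{\left(y{\left(3,5 \right)} \right)} - w{\left(63 \right)}\right) + 36486} = \frac{1}{\left(\sqrt{-142 + \left(7 + 7 \cdot 5\right)} - 1\right) + 36486} = \frac{1}{\left(\sqrt{-142 + \left(7 + 35\right)} - 1\right) + 36486} = \frac{1}{\left(\sqrt{-142 + 42} - 1\right) + 36486} = \frac{1}{\left(\sqrt{-100} - 1\right) + 36486} = \frac{1}{\left(10 i - 1\right) + 36486} = \frac{1}{\left(-1 + 10 i\right) + 36486} = \frac{1}{36485 + 10 i} = \frac{36485 - 10 i}{1331155325}$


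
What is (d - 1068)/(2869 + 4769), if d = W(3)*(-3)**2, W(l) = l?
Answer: -347/2546 ≈ -0.13629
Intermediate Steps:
d = 27 (d = 3*(-3)**2 = 3*9 = 27)
(d - 1068)/(2869 + 4769) = (27 - 1068)/(2869 + 4769) = -1041/7638 = -1041*1/7638 = -347/2546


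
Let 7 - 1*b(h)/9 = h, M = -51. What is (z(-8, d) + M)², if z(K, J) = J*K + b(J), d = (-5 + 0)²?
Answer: 170569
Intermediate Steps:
d = 25 (d = (-5)² = 25)
b(h) = 63 - 9*h
z(K, J) = 63 - 9*J + J*K (z(K, J) = J*K + (63 - 9*J) = 63 - 9*J + J*K)
(z(-8, d) + M)² = ((63 - 9*25 + 25*(-8)) - 51)² = ((63 - 225 - 200) - 51)² = (-362 - 51)² = (-413)² = 170569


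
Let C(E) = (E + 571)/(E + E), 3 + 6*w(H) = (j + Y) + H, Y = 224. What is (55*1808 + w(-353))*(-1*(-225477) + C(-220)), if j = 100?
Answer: 1233108305784/55 ≈ 2.2420e+10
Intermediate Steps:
w(H) = 107/2 + H/6 (w(H) = -½ + ((100 + 224) + H)/6 = -½ + (324 + H)/6 = -½ + (54 + H/6) = 107/2 + H/6)
C(E) = (571 + E)/(2*E) (C(E) = (571 + E)/((2*E)) = (571 + E)*(1/(2*E)) = (571 + E)/(2*E))
(55*1808 + w(-353))*(-1*(-225477) + C(-220)) = (55*1808 + (107/2 + (⅙)*(-353)))*(-1*(-225477) + (½)*(571 - 220)/(-220)) = (99440 + (107/2 - 353/6))*(225477 + (½)*(-1/220)*351) = (99440 - 16/3)*(225477 - 351/440) = (298304/3)*(99209529/440) = 1233108305784/55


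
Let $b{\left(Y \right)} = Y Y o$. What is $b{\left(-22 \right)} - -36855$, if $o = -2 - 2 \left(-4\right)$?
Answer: $39759$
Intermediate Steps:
$o = 6$ ($o = -2 - -8 = -2 + 8 = 6$)
$b{\left(Y \right)} = 6 Y^{2}$ ($b{\left(Y \right)} = Y Y 6 = Y^{2} \cdot 6 = 6 Y^{2}$)
$b{\left(-22 \right)} - -36855 = 6 \left(-22\right)^{2} - -36855 = 6 \cdot 484 + 36855 = 2904 + 36855 = 39759$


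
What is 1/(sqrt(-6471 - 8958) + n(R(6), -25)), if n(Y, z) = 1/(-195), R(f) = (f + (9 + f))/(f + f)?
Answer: -195/586687726 - 38025*I*sqrt(15429)/586687726 ≈ -3.3237e-7 - 0.0080507*I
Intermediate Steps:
R(f) = (9 + 2*f)/(2*f) (R(f) = (9 + 2*f)/((2*f)) = (9 + 2*f)*(1/(2*f)) = (9 + 2*f)/(2*f))
n(Y, z) = -1/195
1/(sqrt(-6471 - 8958) + n(R(6), -25)) = 1/(sqrt(-6471 - 8958) - 1/195) = 1/(sqrt(-15429) - 1/195) = 1/(I*sqrt(15429) - 1/195) = 1/(-1/195 + I*sqrt(15429))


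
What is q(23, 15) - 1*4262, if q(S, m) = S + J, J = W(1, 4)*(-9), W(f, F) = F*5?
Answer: -4419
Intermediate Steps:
W(f, F) = 5*F
J = -180 (J = (5*4)*(-9) = 20*(-9) = -180)
q(S, m) = -180 + S (q(S, m) = S - 180 = -180 + S)
q(23, 15) - 1*4262 = (-180 + 23) - 1*4262 = -157 - 4262 = -4419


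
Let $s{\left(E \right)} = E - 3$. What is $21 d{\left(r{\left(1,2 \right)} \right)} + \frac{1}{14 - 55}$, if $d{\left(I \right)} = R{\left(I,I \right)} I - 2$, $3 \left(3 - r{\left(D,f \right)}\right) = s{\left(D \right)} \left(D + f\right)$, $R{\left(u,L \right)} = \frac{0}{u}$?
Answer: $- \frac{1723}{41} \approx -42.024$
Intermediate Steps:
$s{\left(E \right)} = -3 + E$ ($s{\left(E \right)} = E - 3 = -3 + E$)
$R{\left(u,L \right)} = 0$
$r{\left(D,f \right)} = 3 - \frac{\left(-3 + D\right) \left(D + f\right)}{3}$
$d{\left(I \right)} = -2$ ($d{\left(I \right)} = 0 I - 2 = 0 - 2 = -2$)
$21 d{\left(r{\left(1,2 \right)} \right)} + \frac{1}{14 - 55} = 21 \left(-2\right) + \frac{1}{14 - 55} = -42 + \frac{1}{-41} = -42 - \frac{1}{41} = - \frac{1723}{41}$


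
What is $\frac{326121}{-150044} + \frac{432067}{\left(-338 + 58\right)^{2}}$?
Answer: $\frac{9815293637}{2940862400} \approx 3.3376$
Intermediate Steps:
$\frac{326121}{-150044} + \frac{432067}{\left(-338 + 58\right)^{2}} = 326121 \left(- \frac{1}{150044}\right) + \frac{432067}{\left(-280\right)^{2}} = - \frac{326121}{150044} + \frac{432067}{78400} = \frac{9815293637}{2940862400}$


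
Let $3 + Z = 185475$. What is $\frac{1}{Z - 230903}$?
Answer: $- \frac{1}{45431} \approx -2.2011 \cdot 10^{-5}$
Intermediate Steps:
$Z = 185472$ ($Z = -3 + 185475 = 185472$)
$\frac{1}{Z - 230903} = \frac{1}{185472 - 230903} = \frac{1}{-45431} = - \frac{1}{45431}$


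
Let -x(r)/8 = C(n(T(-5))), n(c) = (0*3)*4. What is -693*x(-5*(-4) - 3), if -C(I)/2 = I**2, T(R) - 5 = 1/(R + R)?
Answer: 0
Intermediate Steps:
T(R) = 5 + 1/(2*R) (T(R) = 5 + 1/(R + R) = 5 + 1/(2*R))
n(c) = 0 (n(c) = 0*4 = 0)
C(I) = -2*I**2
x(r) = 0 (x(r) = -(-16)*0**2 = -(-16)*0 = -8*0 = 0)
-693*x(-5*(-4) - 3) = -693*0 = 0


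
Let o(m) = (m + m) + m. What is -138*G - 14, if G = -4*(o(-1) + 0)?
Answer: -1670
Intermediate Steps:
o(m) = 3*m (o(m) = 2*m + m = 3*m)
G = 12 (G = -4*(3*(-1) + 0) = -4*(-3 + 0) = -4*(-3) = 12)
-138*G - 14 = -138*12 - 14 = -1656 - 14 = -1670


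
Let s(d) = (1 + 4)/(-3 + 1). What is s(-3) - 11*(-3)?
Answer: 61/2 ≈ 30.500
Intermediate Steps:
s(d) = -5/2 (s(d) = 5/(-2) = 5*(-1/2) = -5/2)
s(-3) - 11*(-3) = -5/2 - 11*(-3) = -5/2 + 33 = 61/2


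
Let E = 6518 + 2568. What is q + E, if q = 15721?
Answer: 24807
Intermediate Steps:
E = 9086
q + E = 15721 + 9086 = 24807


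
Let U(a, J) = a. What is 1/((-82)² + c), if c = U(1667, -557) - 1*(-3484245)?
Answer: 1/3492636 ≈ 2.8632e-7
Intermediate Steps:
c = 3485912 (c = 1667 - 1*(-3484245) = 1667 + 3484245 = 3485912)
1/((-82)² + c) = 1/((-82)² + 3485912) = 1/(6724 + 3485912) = 1/3492636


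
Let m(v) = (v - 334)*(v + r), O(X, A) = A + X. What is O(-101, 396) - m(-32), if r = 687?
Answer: 240025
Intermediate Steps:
m(v) = (-334 + v)*(687 + v) (m(v) = (v - 334)*(v + 687) = (-334 + v)*(687 + v))
O(-101, 396) - m(-32) = (396 - 101) - (-229458 + (-32)² + 353*(-32)) = 295 - (-229458 + 1024 - 11296) = 295 - 1*(-239730) = 295 + 239730 = 240025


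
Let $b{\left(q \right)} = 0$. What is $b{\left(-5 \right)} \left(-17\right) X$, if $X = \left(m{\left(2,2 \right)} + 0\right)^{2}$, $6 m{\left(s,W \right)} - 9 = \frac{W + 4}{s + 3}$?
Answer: $0$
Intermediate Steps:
$m{\left(s,W \right)} = \frac{3}{2} + \frac{4 + W}{6 \left(3 + s\right)}$ ($m{\left(s,W \right)} = \frac{3}{2} + \frac{\left(W + 4\right) \frac{1}{s + 3}}{6} = \frac{3}{2} + \frac{\left(4 + W\right) \frac{1}{3 + s}}{6} = \frac{3}{2} + \frac{\frac{1}{3 + s} \left(4 + W\right)}{6} = \frac{3}{2} + \frac{4 + W}{6 \left(3 + s\right)}$)
$X = \frac{289}{100}$ ($X = \left(\frac{31 + 2 + 9 \cdot 2}{6 \left(3 + 2\right)} + 0\right)^{2} = \left(\frac{31 + 2 + 18}{6 \cdot 5} + 0\right)^{2} = \left(\frac{1}{6} \cdot \frac{1}{5} \cdot 51 + 0\right)^{2} = \left(\frac{17}{10} + 0\right)^{2} = \left(\frac{17}{10}\right)^{2} = \frac{289}{100} \approx 2.89$)
$b{\left(-5 \right)} \left(-17\right) X = 0 \left(-17\right) \frac{289}{100} = 0 \cdot \frac{289}{100} = 0$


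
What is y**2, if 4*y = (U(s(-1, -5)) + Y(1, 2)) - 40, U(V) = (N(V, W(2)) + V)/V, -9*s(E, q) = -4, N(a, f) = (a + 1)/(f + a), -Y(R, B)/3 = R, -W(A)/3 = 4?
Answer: 1830609/16384 ≈ 111.73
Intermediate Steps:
W(A) = -12 (W(A) = -3*4 = -12)
Y(R, B) = -3*R
N(a, f) = (1 + a)/(a + f)
s(E, q) = 4/9 (s(E, q) = -1/9*(-4) = 4/9)
U(V) = (V + (1 + V)/(-12 + V))/V (U(V) = ((1 + V)/(V - 12) + V)/V = ((1 + V)/(-12 + V) + V)/V = (V + (1 + V)/(-12 + V))/V)
y = -1353/128 (y = (((1 + 4/9 + 4*(-12 + 4/9)/9)/((4/9)*(-12 + 4/9)) - 3*1) - 40)/4 = ((9*(1 + 4/9 + (4/9)*(-104/9))/(4*(-104/9)) - 3) - 40)/4 = (((9/4)*(-9/104)*(1 + 4/9 - 416/81) - 3) - 40)/4 = (((9/4)*(-9/104)*(-299/81) - 3) - 40)/4 = ((23/32 - 3) - 40)/4 = (-73/32 - 40)/4 = (1/4)*(-1353/32) = -1353/128 ≈ -10.570)
y**2 = (-1353/128)**2 = 1830609/16384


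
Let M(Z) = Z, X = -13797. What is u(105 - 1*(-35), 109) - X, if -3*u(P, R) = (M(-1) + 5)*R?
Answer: 40955/3 ≈ 13652.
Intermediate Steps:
u(P, R) = -4*R/3 (u(P, R) = -(-1 + 5)*R/3 = -4*R/3)
u(105 - 1*(-35), 109) - X = -4/3*109 - 1*(-13797) = -436/3 + 13797 = 40955/3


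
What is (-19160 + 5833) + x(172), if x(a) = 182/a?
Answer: -1146031/86 ≈ -13326.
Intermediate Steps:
(-19160 + 5833) + x(172) = (-19160 + 5833) + 182/172 = -13327 + 182*(1/172) = -13327 + 91/86 = -1146031/86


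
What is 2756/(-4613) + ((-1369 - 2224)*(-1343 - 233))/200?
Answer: 3265109373/115325 ≈ 28312.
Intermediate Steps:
2756/(-4613) + ((-1369 - 2224)*(-1343 - 233))/200 = 2756*(-1/4613) - 3593*(-1576)*(1/200) = -2756/4613 + 5662568*(1/200) = -2756/4613 + 707821/25 = 3265109373/115325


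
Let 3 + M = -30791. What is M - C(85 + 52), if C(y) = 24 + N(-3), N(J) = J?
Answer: -30815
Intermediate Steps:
M = -30794 (M = -3 - 30791 = -30794)
C(y) = 21 (C(y) = 24 - 3 = 21)
M - C(85 + 52) = -30794 - 1*21 = -30794 - 21 = -30815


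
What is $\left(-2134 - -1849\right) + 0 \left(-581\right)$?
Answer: $-285$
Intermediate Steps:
$\left(-2134 - -1849\right) + 0 \left(-581\right) = \left(-2134 + 1849\right) + 0 = -285 + 0 = -285$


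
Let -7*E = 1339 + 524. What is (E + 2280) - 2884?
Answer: -6091/7 ≈ -870.14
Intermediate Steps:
E = -1863/7 (E = -(1339 + 524)/7 = -1/7*1863 = -1863/7 ≈ -266.14)
(E + 2280) - 2884 = (-1863/7 + 2280) - 2884 = 14097/7 - 2884 = -6091/7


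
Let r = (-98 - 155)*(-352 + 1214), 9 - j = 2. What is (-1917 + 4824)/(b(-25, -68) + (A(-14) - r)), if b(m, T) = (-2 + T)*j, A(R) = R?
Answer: 2907/217582 ≈ 0.013360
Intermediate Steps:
j = 7 (j = 9 - 1*2 = 9 - 2 = 7)
r = -218086 (r = -253*862 = -218086)
b(m, T) = -14 + 7*T (b(m, T) = (-2 + T)*7 = -14 + 7*T)
(-1917 + 4824)/(b(-25, -68) + (A(-14) - r)) = (-1917 + 4824)/((-14 + 7*(-68)) + (-14 - 1*(-218086))) = 2907/((-14 - 476) + (-14 + 218086)) = 2907/(-490 + 218072) = 2907/217582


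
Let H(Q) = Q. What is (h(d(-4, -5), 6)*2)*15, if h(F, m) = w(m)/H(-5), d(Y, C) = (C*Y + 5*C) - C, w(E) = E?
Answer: -36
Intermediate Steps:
d(Y, C) = 4*C + C*Y (d(Y, C) = (5*C + C*Y) - C = 4*C + C*Y)
h(F, m) = -m/5 (h(F, m) = m/(-5) = m*(-⅕) = -m/5)
(h(d(-4, -5), 6)*2)*15 = (-⅕*6*2)*15 = -6/5*2*15 = -12/5*15 = -36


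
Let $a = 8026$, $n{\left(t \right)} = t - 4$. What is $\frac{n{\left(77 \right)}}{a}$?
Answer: $\frac{73}{8026} \approx 0.0090954$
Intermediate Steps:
$n{\left(t \right)} = -4 + t$ ($n{\left(t \right)} = t - 4 = -4 + t$)
$\frac{n{\left(77 \right)}}{a} = \frac{-4 + 77}{8026} = 73 \cdot \frac{1}{8026} = \frac{73}{8026}$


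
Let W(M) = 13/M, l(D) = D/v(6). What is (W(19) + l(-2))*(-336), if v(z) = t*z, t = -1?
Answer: -6496/19 ≈ -341.89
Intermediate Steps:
v(z) = -z
l(D) = -D/6 (l(D) = D/((-1*6)) = D/(-6) = D*(-⅙) = -D/6)
(W(19) + l(-2))*(-336) = (13/19 - ⅙*(-2))*(-336) = (13*(1/19) + ⅓)*(-336) = (13/19 + ⅓)*(-336) = (58/57)*(-336) = -6496/19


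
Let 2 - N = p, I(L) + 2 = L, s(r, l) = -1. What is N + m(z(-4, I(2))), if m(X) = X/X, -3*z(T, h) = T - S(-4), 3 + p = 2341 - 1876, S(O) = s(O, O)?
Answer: -459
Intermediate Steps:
I(L) = -2 + L
S(O) = -1
p = 462 (p = -3 + (2341 - 1876) = -3 + 465 = 462)
z(T, h) = -⅓ - T/3 (z(T, h) = -(T - 1*(-1))/3 = -(T + 1)/3 = -(1 + T)/3 = -⅓ - T/3)
m(X) = 1
N = -460 (N = 2 - 1*462 = 2 - 462 = -460)
N + m(z(-4, I(2))) = -460 + 1 = -459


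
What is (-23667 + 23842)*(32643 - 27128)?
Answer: 965125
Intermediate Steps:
(-23667 + 23842)*(32643 - 27128) = 175*5515 = 965125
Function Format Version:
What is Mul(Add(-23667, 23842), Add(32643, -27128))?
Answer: 965125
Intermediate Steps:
Mul(Add(-23667, 23842), Add(32643, -27128)) = Mul(175, 5515) = 965125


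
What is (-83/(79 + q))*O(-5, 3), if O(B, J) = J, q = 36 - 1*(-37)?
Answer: -249/152 ≈ -1.6382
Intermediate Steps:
q = 73 (q = 36 + 37 = 73)
(-83/(79 + q))*O(-5, 3) = -83/(79 + 73)*3 = -83/152*3 = -249/152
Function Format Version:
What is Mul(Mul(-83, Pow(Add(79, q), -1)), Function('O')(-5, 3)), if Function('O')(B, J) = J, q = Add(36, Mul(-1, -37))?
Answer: Rational(-249, 152) ≈ -1.6382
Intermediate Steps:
q = 73 (q = Add(36, 37) = 73)
Mul(Mul(-83, Pow(Add(79, q), -1)), Function('O')(-5, 3)) = Mul(Mul(-83, Pow(Add(79, 73), -1)), 3) = Mul(Mul(-83, Pow(152, -1)), 3) = Mul(Mul(-83, Rational(1, 152)), 3) = Mul(Rational(-83, 152), 3) = Rational(-249, 152)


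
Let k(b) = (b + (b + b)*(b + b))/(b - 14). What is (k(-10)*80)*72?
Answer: -93600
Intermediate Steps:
k(b) = (b + 4*b²)/(-14 + b) (k(b) = (b + (2*b)*(2*b))/(-14 + b) = (b + 4*b²)/(-14 + b))
(k(-10)*80)*72 = (-10*(1 + 4*(-10))/(-14 - 10)*80)*72 = (-10*(1 - 40)/(-24)*80)*72 = (-10*(-1/24)*(-39)*80)*72 = -65/4*80*72 = -1300*72 = -93600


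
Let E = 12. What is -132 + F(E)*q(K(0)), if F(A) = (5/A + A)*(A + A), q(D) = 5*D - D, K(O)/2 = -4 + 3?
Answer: -2516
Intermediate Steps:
K(O) = -2 (K(O) = 2*(-4 + 3) = 2*(-1) = -2)
q(D) = 4*D
F(A) = 2*A*(A + 5/A) (F(A) = (A + 5/A)*(2*A) = 2*A*(A + 5/A))
-132 + F(E)*q(K(0)) = -132 + (10 + 2*12²)*(4*(-2)) = -132 + (10 + 2*144)*(-8) = -132 + (10 + 288)*(-8) = -132 + 298*(-8) = -132 - 2384 = -2516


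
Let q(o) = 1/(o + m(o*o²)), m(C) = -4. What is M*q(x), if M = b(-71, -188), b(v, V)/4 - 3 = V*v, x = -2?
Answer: -26702/3 ≈ -8900.7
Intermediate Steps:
b(v, V) = 12 + 4*V*v (b(v, V) = 12 + 4*(V*v) = 12 + 4*V*v)
M = 53404 (M = 12 + 4*(-188)*(-71) = 12 + 53392 = 53404)
q(o) = 1/(-4 + o) (q(o) = 1/(o - 4) = 1/(-4 + o))
M*q(x) = 53404/(-4 - 2) = 53404/(-6) = 53404*(-⅙) = -26702/3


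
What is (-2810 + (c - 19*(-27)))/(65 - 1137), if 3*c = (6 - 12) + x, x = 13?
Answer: 1721/804 ≈ 2.1405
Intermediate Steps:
c = 7/3 (c = ((6 - 12) + 13)/3 = (-6 + 13)/3 = (1/3)*7 = 7/3 ≈ 2.3333)
(-2810 + (c - 19*(-27)))/(65 - 1137) = (-2810 + (7/3 - 19*(-27)))/(65 - 1137) = (-2810 + (7/3 + 513))/(-1072) = (-2810 + 1546/3)*(-1/1072) = -6884/3*(-1/1072) = 1721/804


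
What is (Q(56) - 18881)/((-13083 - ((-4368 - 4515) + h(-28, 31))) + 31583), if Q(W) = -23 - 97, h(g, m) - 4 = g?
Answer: -19001/27407 ≈ -0.69329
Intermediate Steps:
h(g, m) = 4 + g
Q(W) = -120
(Q(56) - 18881)/((-13083 - ((-4368 - 4515) + h(-28, 31))) + 31583) = (-120 - 18881)/((-13083 - ((-4368 - 4515) + (4 - 28))) + 31583) = -19001/((-13083 - (-8883 - 24)) + 31583) = -19001/((-13083 - 1*(-8907)) + 31583) = -19001/((-13083 + 8907) + 31583) = -19001/(-4176 + 31583) = -19001/27407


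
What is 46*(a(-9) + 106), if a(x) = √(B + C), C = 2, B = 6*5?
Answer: 4876 + 184*√2 ≈ 5136.2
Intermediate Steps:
B = 30
a(x) = 4*√2 (a(x) = √(30 + 2) = √32 = 4*√2)
46*(a(-9) + 106) = 46*(4*√2 + 106) = 46*(106 + 4*√2) = 4876 + 184*√2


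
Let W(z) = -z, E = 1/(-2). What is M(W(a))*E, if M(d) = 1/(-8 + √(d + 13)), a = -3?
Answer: ⅛ ≈ 0.12500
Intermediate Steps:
E = -½ ≈ -0.50000
M(d) = 1/(-8 + √(13 + d))
M(W(a))*E = -½/(-8 + √(13 - 1*(-3))) = -½/(-8 + √(13 + 3)) = -½/(-8 + √16) = -½/(-8 + 4) = -½/(-4) = -¼*(-½) = ⅛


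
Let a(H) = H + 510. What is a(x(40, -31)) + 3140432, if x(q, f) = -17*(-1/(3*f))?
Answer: 292107589/93 ≈ 3.1409e+6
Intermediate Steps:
x(q, f) = 17/(3*f) (x(q, f) = -17*(-1/(3*f)) = -(-17)/(3*f) = 17/(3*f))
a(H) = 510 + H
a(x(40, -31)) + 3140432 = (510 + (17/3)/(-31)) + 3140432 = (510 + (17/3)*(-1/31)) + 3140432 = (510 - 17/93) + 3140432 = 47413/93 + 3140432 = 292107589/93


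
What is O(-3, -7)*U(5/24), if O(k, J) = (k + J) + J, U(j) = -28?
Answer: 476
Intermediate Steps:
O(k, J) = k + 2*J (O(k, J) = (J + k) + J = k + 2*J)
O(-3, -7)*U(5/24) = (-3 + 2*(-7))*(-28) = (-3 - 14)*(-28) = -17*(-28) = 476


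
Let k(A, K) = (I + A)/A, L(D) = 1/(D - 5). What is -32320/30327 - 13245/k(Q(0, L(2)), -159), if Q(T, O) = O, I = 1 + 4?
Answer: 401228635/424578 ≈ 945.01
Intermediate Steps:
I = 5
L(D) = 1/(-5 + D)
k(A, K) = (5 + A)/A
-32320/30327 - 13245/k(Q(0, L(2)), -159) = -32320/30327 - 13245*1/((-5 + 2)*(5 + 1/(-5 + 2))) = -32320*1/30327 - 13245*(-1/(3*(5 + 1/(-3)))) = -32320/30327 - 13245*(-1/(3*(5 - ⅓))) = -32320/30327 - 13245/((-3*14/3)) = -32320/30327 - 13245/(-14) = -32320/30327 - 13245*(-1/14) = -32320/30327 + 13245/14 = 401228635/424578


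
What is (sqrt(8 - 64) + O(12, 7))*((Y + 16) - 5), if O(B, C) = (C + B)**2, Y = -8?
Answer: 1083 + 6*I*sqrt(14) ≈ 1083.0 + 22.45*I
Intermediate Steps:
O(B, C) = (B + C)**2
(sqrt(8 - 64) + O(12, 7))*((Y + 16) - 5) = (sqrt(8 - 64) + (12 + 7)**2)*((-8 + 16) - 5) = (sqrt(-56) + 19**2)*(8 - 5) = (2*I*sqrt(14) + 361)*3 = (361 + 2*I*sqrt(14))*3 = 1083 + 6*I*sqrt(14)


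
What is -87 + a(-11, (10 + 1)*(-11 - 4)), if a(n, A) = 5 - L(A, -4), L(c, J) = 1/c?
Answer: -13529/165 ≈ -81.994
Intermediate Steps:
a(n, A) = 5 - 1/A
-87 + a(-11, (10 + 1)*(-11 - 4)) = -87 + (5 - 1/((10 + 1)*(-11 - 4))) = -87 + (5 - 1/(11*(-15))) = -87 + (5 - 1/(-165)) = -87 + (5 - 1*(-1/165)) = -87 + (5 + 1/165) = -87 + 826/165 = -13529/165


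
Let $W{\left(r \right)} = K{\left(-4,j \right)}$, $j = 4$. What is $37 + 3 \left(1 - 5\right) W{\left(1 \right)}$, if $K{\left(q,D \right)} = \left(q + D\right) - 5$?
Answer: $97$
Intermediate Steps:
$K{\left(q,D \right)} = -5 + D + q$ ($K{\left(q,D \right)} = \left(D + q\right) - 5 = -5 + D + q$)
$W{\left(r \right)} = -5$ ($W{\left(r \right)} = -5 + 4 - 4 = -5$)
$37 + 3 \left(1 - 5\right) W{\left(1 \right)} = 37 + 3 \left(1 - 5\right) \left(-5\right) = 37 + 3 \left(-4\right) \left(-5\right) = 37 - -60 = 37 + 60 = 97$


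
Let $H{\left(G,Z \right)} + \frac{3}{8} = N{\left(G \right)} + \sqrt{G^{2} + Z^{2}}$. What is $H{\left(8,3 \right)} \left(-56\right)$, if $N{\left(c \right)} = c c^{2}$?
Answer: $-28651 - 56 \sqrt{73} \approx -29129.0$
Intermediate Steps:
$N{\left(c \right)} = c^{3}$
$H{\left(G,Z \right)} = - \frac{3}{8} + G^{3} + \sqrt{G^{2} + Z^{2}}$ ($H{\left(G,Z \right)} = - \frac{3}{8} + \left(G^{3} + \sqrt{G^{2} + Z^{2}}\right) = - \frac{3}{8} + G^{3} + \sqrt{G^{2} + Z^{2}}$)
$H{\left(8,3 \right)} \left(-56\right) = \left(- \frac{3}{8} + 8^{3} + \sqrt{8^{2} + 3^{2}}\right) \left(-56\right) = \left(- \frac{3}{8} + 512 + \sqrt{64 + 9}\right) \left(-56\right) = \left(- \frac{3}{8} + 512 + \sqrt{73}\right) \left(-56\right) = \left(\frac{4093}{8} + \sqrt{73}\right) \left(-56\right) = -28651 - 56 \sqrt{73}$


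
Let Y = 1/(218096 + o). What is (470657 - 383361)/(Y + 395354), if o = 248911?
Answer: 40767843072/184633085479 ≈ 0.22080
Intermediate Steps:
Y = 1/467007 (Y = 1/(218096 + 248911) = 1/467007 ≈ 2.1413e-6)
(470657 - 383361)/(Y + 395354) = (470657 - 383361)/(1/467007 + 395354) = 87296/(184633085479/467007) = 87296*(467007/184633085479) = 40767843072/184633085479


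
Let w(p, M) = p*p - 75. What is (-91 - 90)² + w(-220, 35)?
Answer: 81086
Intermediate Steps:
w(p, M) = -75 + p² (w(p, M) = p² - 75 = -75 + p²)
(-91 - 90)² + w(-220, 35) = (-91 - 90)² + (-75 + (-220)²) = (-181)² + (-75 + 48400) = 32761 + 48325 = 81086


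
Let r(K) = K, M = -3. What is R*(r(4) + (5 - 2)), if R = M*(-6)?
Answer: 126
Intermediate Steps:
R = 18 (R = -3*(-6) = 18)
R*(r(4) + (5 - 2)) = 18*(4 + (5 - 2)) = 18*(4 + 3) = 18*7 = 126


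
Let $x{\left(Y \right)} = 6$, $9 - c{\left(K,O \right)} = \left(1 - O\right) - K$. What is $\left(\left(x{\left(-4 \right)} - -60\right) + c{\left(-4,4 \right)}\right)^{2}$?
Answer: $5476$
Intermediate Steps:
$c{\left(K,O \right)} = 8 + K + O$ ($c{\left(K,O \right)} = 9 - \left(\left(1 - O\right) - K\right) = 9 - \left(1 - K - O\right) = 9 + \left(-1 + K + O\right) = 8 + K + O$)
$\left(\left(x{\left(-4 \right)} - -60\right) + c{\left(-4,4 \right)}\right)^{2} = \left(\left(6 - -60\right) + \left(8 - 4 + 4\right)\right)^{2} = \left(\left(6 + 60\right) + 8\right)^{2} = \left(66 + 8\right)^{2} = 74^{2} = 5476$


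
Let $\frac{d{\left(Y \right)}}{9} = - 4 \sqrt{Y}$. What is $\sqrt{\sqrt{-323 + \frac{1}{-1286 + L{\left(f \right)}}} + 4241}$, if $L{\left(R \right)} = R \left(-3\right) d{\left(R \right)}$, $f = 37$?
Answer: $\sqrt{4241 + i \sqrt{323 + \frac{1}{1286 - 3996 \sqrt{37}}}} \approx 65.123 + 0.138 i$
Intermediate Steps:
$d{\left(Y \right)} = - 36 \sqrt{Y}$ ($d{\left(Y \right)} = 9 \left(- 4 \sqrt{Y}\right) = - 36 \sqrt{Y}$)
$L{\left(R \right)} = 108 R^{\frac{3}{2}}$ ($L{\left(R \right)} = R \left(-3\right) \left(- 36 \sqrt{R}\right) = - 3 R \left(- 36 \sqrt{R}\right) = 108 R^{\frac{3}{2}}$)
$\sqrt{\sqrt{-323 + \frac{1}{-1286 + L{\left(f \right)}}} + 4241} = \sqrt{\sqrt{-323 + \frac{1}{-1286 + 108 \cdot 37^{\frac{3}{2}}}} + 4241} = \sqrt{\sqrt{-323 + \frac{1}{-1286 + 108 \cdot 37 \sqrt{37}}} + 4241} = \sqrt{\sqrt{-323 + \frac{1}{-1286 + 3996 \sqrt{37}}} + 4241} = \sqrt{4241 + \sqrt{-323 + \frac{1}{-1286 + 3996 \sqrt{37}}}}$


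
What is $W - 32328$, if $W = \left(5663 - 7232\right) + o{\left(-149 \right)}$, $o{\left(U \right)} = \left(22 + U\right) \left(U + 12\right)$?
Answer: $-16498$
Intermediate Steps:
$o{\left(U \right)} = \left(12 + U\right) \left(22 + U\right)$ ($o{\left(U \right)} = \left(22 + U\right) \left(12 + U\right) = \left(12 + U\right) \left(22 + U\right)$)
$W = 15830$ ($W = \left(5663 - 7232\right) + \left(264 + \left(-149\right)^{2} + 34 \left(-149\right)\right) = -1569 + \left(264 + 22201 - 5066\right) = -1569 + 17399 = 15830$)
$W - 32328 = 15830 - 32328 = -16498$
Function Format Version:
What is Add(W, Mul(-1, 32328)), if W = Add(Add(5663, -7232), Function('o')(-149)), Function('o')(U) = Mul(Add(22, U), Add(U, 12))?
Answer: -16498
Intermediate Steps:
Function('o')(U) = Mul(Add(12, U), Add(22, U)) (Function('o')(U) = Mul(Add(22, U), Add(12, U)) = Mul(Add(12, U), Add(22, U)))
W = 15830 (W = Add(Add(5663, -7232), Add(264, Pow(-149, 2), Mul(34, -149))) = Add(-1569, Add(264, 22201, -5066)) = Add(-1569, 17399) = 15830)
Add(W, Mul(-1, 32328)) = Add(15830, Mul(-1, 32328)) = Add(15830, -32328) = -16498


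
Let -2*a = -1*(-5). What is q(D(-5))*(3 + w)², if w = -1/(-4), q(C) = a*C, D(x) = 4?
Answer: -845/8 ≈ -105.63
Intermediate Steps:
a = -5/2 (a = -(-1)*(-5)/2 = -½*5 = -5/2 ≈ -2.5000)
q(C) = -5*C/2
w = ¼ (w = -1*(-¼) = ¼ ≈ 0.25000)
q(D(-5))*(3 + w)² = (-5/2*4)*(3 + ¼)² = -10*(13/4)² = -10*169/16 = -845/8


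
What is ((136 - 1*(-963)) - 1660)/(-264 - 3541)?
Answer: 561/3805 ≈ 0.14744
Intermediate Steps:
((136 - 1*(-963)) - 1660)/(-264 - 3541) = ((136 + 963) - 1660)/(-3805) = (1099 - 1660)*(-1/3805) = -561*(-1/3805) = 561/3805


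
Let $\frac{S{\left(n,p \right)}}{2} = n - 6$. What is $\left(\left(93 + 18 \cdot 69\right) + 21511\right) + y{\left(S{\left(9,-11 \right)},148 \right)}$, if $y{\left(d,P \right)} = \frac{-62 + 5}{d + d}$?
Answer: $\frac{91365}{4} \approx 22841.0$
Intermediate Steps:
$S{\left(n,p \right)} = -12 + 2 n$ ($S{\left(n,p \right)} = 2 \left(n - 6\right) = 2 \left(-6 + n\right) = -12 + 2 n$)
$y{\left(d,P \right)} = - \frac{57}{2 d}$
$\left(\left(93 + 18 \cdot 69\right) + 21511\right) + y{\left(S{\left(9,-11 \right)},148 \right)} = \left(\left(93 + 18 \cdot 69\right) + 21511\right) - \frac{57}{2 \left(-12 + 2 \cdot 9\right)} = \left(\left(93 + 1242\right) + 21511\right) - \frac{57}{2 \left(-12 + 18\right)} = \left(1335 + 21511\right) - \frac{57}{2 \cdot 6} = 22846 - \frac{19}{4} = \frac{91365}{4}$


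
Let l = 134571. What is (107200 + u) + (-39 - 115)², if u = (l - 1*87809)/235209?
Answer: 30792668206/235209 ≈ 1.3092e+5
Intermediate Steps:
u = 46762/235209 (u = (134571 - 1*87809)/235209 = (134571 - 87809)*(1/235209) = 46762*(1/235209) = 46762/235209 ≈ 0.19881)
(107200 + u) + (-39 - 115)² = (107200 + 46762/235209) + (-39 - 115)² = 25214451562/235209 + (-154)² = 25214451562/235209 + 23716 = 30792668206/235209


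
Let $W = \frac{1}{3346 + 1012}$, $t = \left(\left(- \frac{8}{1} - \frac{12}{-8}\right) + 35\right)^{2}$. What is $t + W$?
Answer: $\frac{7079573}{8716} \approx 812.25$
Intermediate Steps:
$t = \frac{3249}{4}$ ($t = \left(\left(\left(-8\right) 1 - - \frac{3}{2}\right) + 35\right)^{2} = \left(\left(-8 + \frac{3}{2}\right) + 35\right)^{2} = \left(- \frac{13}{2} + 35\right)^{2} = \left(\frac{57}{2}\right)^{2} = \frac{3249}{4} \approx 812.25$)
$W = \frac{1}{4358} \approx 0.00022946$
$t + W = \frac{3249}{4} + \frac{1}{4358} = \frac{7079573}{8716}$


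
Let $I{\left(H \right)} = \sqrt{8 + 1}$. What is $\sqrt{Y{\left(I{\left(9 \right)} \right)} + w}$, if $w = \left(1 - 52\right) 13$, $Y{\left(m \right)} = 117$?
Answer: $i \sqrt{546} \approx 23.367 i$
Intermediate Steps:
$I{\left(H \right)} = 3$ ($I{\left(H \right)} = \sqrt{9} = 3$)
$w = -663$ ($w = \left(-51\right) 13 = -663$)
$\sqrt{Y{\left(I{\left(9 \right)} \right)} + w} = \sqrt{117 - 663} = \sqrt{-546} = i \sqrt{546}$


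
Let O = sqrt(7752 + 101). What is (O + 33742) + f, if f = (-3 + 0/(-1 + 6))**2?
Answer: 33751 + sqrt(7853) ≈ 33840.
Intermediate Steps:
O = sqrt(7853) ≈ 88.617
f = 9 (f = (-3 + 0/5)**2 = (-3 + (1/5)*0)**2 = (-3 + 0)**2 = (-3)**2 = 9)
(O + 33742) + f = (sqrt(7853) + 33742) + 9 = (33742 + sqrt(7853)) + 9 = 33751 + sqrt(7853)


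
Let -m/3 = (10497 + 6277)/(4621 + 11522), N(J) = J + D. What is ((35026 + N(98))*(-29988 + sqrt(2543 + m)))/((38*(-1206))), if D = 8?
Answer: 29264956/1273 - 8783*sqrt(73542713529)/61650117 ≈ 22950.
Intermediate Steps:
N(J) = 8 + J (N(J) = J + 8 = 8 + J)
m = -16774/5381 (m = -3*(10497 + 6277)/(4621 + 11522) = -50322/16143 = -3*16774/16143 = -16774/5381 ≈ -3.1173)
((35026 + N(98))*(-29988 + sqrt(2543 + m)))/((38*(-1206))) = ((35026 + (8 + 98))*(-29988 + sqrt(2543 - 16774/5381)))/((38*(-1206))) = ((35026 + 106)*(-29988 + sqrt(13667109/5381)))/(-45828) = (35132*(-29988 + sqrt(73542713529)/5381))*(-1/45828) = (-1053538416 + 35132*sqrt(73542713529)/5381)*(-1/45828) = 29264956/1273 - 8783*sqrt(73542713529)/61650117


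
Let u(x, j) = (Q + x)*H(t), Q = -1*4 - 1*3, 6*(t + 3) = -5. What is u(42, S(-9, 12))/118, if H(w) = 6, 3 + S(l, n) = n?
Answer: 105/59 ≈ 1.7797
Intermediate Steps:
t = -23/6 (t = -3 + (⅙)*(-5) = -3 - ⅚ = -23/6 ≈ -3.8333)
S(l, n) = -3 + n
Q = -7 (Q = -4 - 3 = -7)
u(x, j) = -42 + 6*x (u(x, j) = (-7 + x)*6 = -42 + 6*x)
u(42, S(-9, 12))/118 = (-42 + 6*42)/118 = (-42 + 252)/118 = (1/118)*210 = 105/59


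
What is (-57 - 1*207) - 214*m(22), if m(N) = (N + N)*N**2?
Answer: -4557608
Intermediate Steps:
m(N) = 2*N**3 (m(N) = (2*N)*N**2 = 2*N**3)
(-57 - 1*207) - 214*m(22) = (-57 - 1*207) - 428*22**3 = (-57 - 207) - 428*10648 = -264 - 214*21296 = -264 - 4557344 = -4557608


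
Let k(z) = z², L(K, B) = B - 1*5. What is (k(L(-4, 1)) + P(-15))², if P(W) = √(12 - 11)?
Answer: 289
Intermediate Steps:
P(W) = 1 (P(W) = √1 = 1)
L(K, B) = -5 + B (L(K, B) = B - 5 = -5 + B)
(k(L(-4, 1)) + P(-15))² = ((-5 + 1)² + 1)² = ((-4)² + 1)² = (16 + 1)² = 17² = 289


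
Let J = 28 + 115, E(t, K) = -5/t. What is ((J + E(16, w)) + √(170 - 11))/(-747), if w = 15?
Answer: -761/3984 - √159/747 ≈ -0.20789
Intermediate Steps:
J = 143
((J + E(16, w)) + √(170 - 11))/(-747) = ((143 - 5/16) + √(170 - 11))/(-747) = ((143 - 5*1/16) + √159)*(-1/747) = ((143 - 5/16) + √159)*(-1/747) = (2283/16 + √159)*(-1/747) = -761/3984 - √159/747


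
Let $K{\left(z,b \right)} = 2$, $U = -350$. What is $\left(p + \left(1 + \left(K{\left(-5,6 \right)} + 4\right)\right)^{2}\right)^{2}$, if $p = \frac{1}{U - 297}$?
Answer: $\frac{1005016804}{418609} \approx 2400.8$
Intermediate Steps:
$p = - \frac{1}{647}$ ($p = \frac{1}{-350 - 297} = \frac{1}{-647} = - \frac{1}{647} \approx -0.0015456$)
$\left(p + \left(1 + \left(K{\left(-5,6 \right)} + 4\right)\right)^{2}\right)^{2} = \left(- \frac{1}{647} + \left(1 + \left(2 + 4\right)\right)^{2}\right)^{2} = \left(- \frac{1}{647} + \left(1 + 6\right)^{2}\right)^{2} = \left(- \frac{1}{647} + 7^{2}\right)^{2} = \left(- \frac{1}{647} + 49\right)^{2} = \left(\frac{31702}{647}\right)^{2} = \frac{1005016804}{418609}$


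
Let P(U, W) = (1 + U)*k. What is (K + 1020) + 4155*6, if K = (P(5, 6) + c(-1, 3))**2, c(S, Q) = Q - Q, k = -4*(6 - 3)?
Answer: 31134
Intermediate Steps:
k = -12 (k = -4*3 = -12)
P(U, W) = -12 - 12*U (P(U, W) = (1 + U)*(-12) = -12 - 12*U)
c(S, Q) = 0
K = 5184 (K = ((-12 - 12*5) + 0)**2 = ((-12 - 60) + 0)**2 = (-72 + 0)**2 = (-72)**2 = 5184)
(K + 1020) + 4155*6 = (5184 + 1020) + 4155*6 = 6204 + 24930 = 31134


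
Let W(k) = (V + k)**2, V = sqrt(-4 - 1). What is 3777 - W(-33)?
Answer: 2693 + 66*I*sqrt(5) ≈ 2693.0 + 147.58*I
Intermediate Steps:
V = I*sqrt(5) (V = sqrt(-5) = I*sqrt(5) ≈ 2.2361*I)
W(k) = (k + I*sqrt(5))**2 (W(k) = (I*sqrt(5) + k)**2 = (k + I*sqrt(5))**2)
3777 - W(-33) = 3777 - (-33 + I*sqrt(5))**2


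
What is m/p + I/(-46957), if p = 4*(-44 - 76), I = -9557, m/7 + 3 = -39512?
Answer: 2598625669/4507872 ≈ 576.46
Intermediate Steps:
m = -276605 (m = -21 + 7*(-39512) = -21 - 276584 = -276605)
p = -480 (p = 4*(-120) = -480)
m/p + I/(-46957) = -276605/(-480) - 9557/(-46957) = -276605*(-1/480) - 9557*(-1/46957) = 55321/96 + 9557/46957 = 2598625669/4507872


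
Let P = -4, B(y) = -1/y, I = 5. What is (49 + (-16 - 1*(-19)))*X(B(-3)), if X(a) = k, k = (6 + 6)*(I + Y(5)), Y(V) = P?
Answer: 624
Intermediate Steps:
Y(V) = -4
k = 12 (k = (6 + 6)*(5 - 4) = 12*1 = 12)
X(a) = 12
(49 + (-16 - 1*(-19)))*X(B(-3)) = (49 + (-16 - 1*(-19)))*12 = (49 + (-16 + 19))*12 = (49 + 3)*12 = 52*12 = 624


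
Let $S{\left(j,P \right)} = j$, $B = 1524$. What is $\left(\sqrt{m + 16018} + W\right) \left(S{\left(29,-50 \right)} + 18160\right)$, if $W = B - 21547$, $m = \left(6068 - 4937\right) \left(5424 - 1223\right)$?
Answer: $-364198347 + 18189 \sqrt{4767349} \approx -3.2448 \cdot 10^{8}$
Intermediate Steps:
$m = 4751331$ ($m = 1131 \cdot 4201 = 4751331$)
$W = -20023$ ($W = 1524 - 21547 = -20023$)
$\left(\sqrt{m + 16018} + W\right) \left(S{\left(29,-50 \right)} + 18160\right) = \left(\sqrt{4751331 + 16018} - 20023\right) \left(29 + 18160\right) = \left(\sqrt{4767349} - 20023\right) 18189 = \left(-20023 + \sqrt{4767349}\right) 18189 = -364198347 + 18189 \sqrt{4767349}$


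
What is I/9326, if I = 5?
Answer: 5/9326 ≈ 0.00053614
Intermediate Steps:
I/9326 = 5/9326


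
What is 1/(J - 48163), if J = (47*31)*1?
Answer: -1/46706 ≈ -2.1411e-5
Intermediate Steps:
J = 1457 (J = 1457*1 = 1457)
1/(J - 48163) = 1/(1457 - 48163) = 1/(-46706) = -1/46706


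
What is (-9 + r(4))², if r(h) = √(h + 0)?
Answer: 49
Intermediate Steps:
r(h) = √h
(-9 + r(4))² = (-9 + √4)² = (-9 + 2)² = (-7)² = 49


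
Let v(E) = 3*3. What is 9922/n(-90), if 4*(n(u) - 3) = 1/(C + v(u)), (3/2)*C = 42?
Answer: 1468456/445 ≈ 3299.9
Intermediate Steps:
C = 28 (C = (⅔)*42 = 28)
v(E) = 9
n(u) = 445/148 (n(u) = 3 + 1/(4*(28 + 9)) = 3 + (¼)/37 = 3 + (¼)*(1/37) = 3 + 1/148 = 445/148)
9922/n(-90) = 9922/(445/148) = 9922*(148/445) = 1468456/445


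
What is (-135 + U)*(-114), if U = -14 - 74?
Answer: 25422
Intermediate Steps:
U = -88
(-135 + U)*(-114) = (-135 - 88)*(-114) = -223*(-114) = 25422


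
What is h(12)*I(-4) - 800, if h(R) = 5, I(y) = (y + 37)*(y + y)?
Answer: -2120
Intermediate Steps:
I(y) = 2*y*(37 + y) (I(y) = (37 + y)*(2*y) = 2*y*(37 + y))
h(12)*I(-4) - 800 = 5*(2*(-4)*(37 - 4)) - 800 = 5*(2*(-4)*33) - 800 = 5*(-264) - 800 = -1320 - 800 = -2120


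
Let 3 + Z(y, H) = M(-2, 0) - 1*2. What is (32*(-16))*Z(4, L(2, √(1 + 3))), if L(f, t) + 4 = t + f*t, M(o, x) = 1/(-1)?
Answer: 3072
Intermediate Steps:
M(o, x) = -1 (M(o, x) = 1*(-1) = -1)
L(f, t) = -4 + t + f*t (L(f, t) = -4 + (t + f*t) = -4 + t + f*t)
Z(y, H) = -6 (Z(y, H) = -3 + (-1 - 1*2) = -3 + (-1 - 2) = -3 - 3 = -6)
(32*(-16))*Z(4, L(2, √(1 + 3))) = (32*(-16))*(-6) = -512*(-6) = 3072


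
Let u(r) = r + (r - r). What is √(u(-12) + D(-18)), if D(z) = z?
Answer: I*√30 ≈ 5.4772*I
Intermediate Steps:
u(r) = r (u(r) = r + 0 = r)
√(u(-12) + D(-18)) = √(-12 - 18) = √(-30) = I*√30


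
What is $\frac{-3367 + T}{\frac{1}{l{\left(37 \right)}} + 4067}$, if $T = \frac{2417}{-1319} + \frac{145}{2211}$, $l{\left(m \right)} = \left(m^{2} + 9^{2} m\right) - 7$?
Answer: $- \frac{14274802541155}{17233494477562} \approx -0.82832$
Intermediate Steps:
$l{\left(m \right)} = -7 + m^{2} + 81 m$ ($l{\left(m \right)} = \left(m^{2} + 81 m\right) - 7 = -7 + m^{2} + 81 m$)
$T = - \frac{5152732}{2916309}$ ($T = 2417 \left(- \frac{1}{1319}\right) + 145 \cdot \frac{1}{2211} = - \frac{2417}{1319} + \frac{145}{2211} = - \frac{5152732}{2916309} \approx -1.7669$)
$\frac{-3367 + T}{\frac{1}{l{\left(37 \right)}} + 4067} = \frac{-3367 - \frac{5152732}{2916309}}{\frac{1}{-7 + 37^{2} + 81 \cdot 37} + 4067} = - \frac{9824365135}{2916309 \left(\frac{1}{-7 + 1369 + 2997} + 4067\right)} = - \frac{9824365135}{2916309 \left(\frac{1}{4359} + 4067\right)} = - \frac{9824365135}{2916309 \cdot \frac{17728054}{4359}} = \left(- \frac{9824365135}{2916309}\right) \frac{4359}{17728054} = - \frac{14274802541155}{17233494477562}$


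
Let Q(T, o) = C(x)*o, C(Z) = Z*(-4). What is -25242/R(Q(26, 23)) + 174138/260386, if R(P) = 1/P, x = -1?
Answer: -302342429883/130193 ≈ -2.3223e+6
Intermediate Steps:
C(Z) = -4*Z
Q(T, o) = 4*o (Q(T, o) = (-4*(-1))*o = 4*o)
-25242/R(Q(26, 23)) + 174138/260386 = -25242*4*23 + 174138/260386 = -25242/(1/92) + 174138*(1/260386) = -25242/1/92 + 87069/130193 = -25242*92 + 87069/130193 = -2322264 + 87069/130193 = -302342429883/130193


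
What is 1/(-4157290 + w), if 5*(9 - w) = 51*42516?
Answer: -5/22954721 ≈ -2.1782e-7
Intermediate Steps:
w = -2168271/5 (w = 9 - 51*42516/5 = 9 - ⅕*2168316 = 9 - 2168316/5 = -2168271/5 ≈ -4.3365e+5)
1/(-4157290 + w) = 1/(-4157290 - 2168271/5) = 1/(-22954721/5) = -5/22954721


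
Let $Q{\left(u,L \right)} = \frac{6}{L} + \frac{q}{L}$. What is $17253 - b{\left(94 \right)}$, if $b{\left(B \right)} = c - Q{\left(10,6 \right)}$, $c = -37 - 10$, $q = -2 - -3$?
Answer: $\frac{103807}{6} \approx 17301.0$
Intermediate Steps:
$q = 1$ ($q = -2 + 3 = 1$)
$Q{\left(u,L \right)} = \frac{7}{L}$ ($Q{\left(u,L \right)} = \frac{6}{L} + 1 \frac{1}{L} = \frac{6}{L} + \frac{1}{L} = \frac{7}{L}$)
$c = -47$ ($c = -37 - 10 = -47$)
$b{\left(B \right)} = - \frac{289}{6}$ ($b{\left(B \right)} = -47 - \frac{7}{6} = - \frac{289}{6}$)
$17253 - b{\left(94 \right)} = 17253 - - \frac{289}{6} = 17253 + \frac{289}{6} = \frac{103807}{6}$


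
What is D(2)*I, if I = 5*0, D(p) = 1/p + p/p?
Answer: 0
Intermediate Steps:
D(p) = 1 + 1/p (D(p) = 1/p + 1 = 1 + 1/p)
I = 0
D(2)*I = ((1 + 2)/2)*0 = ((1/2)*3)*0 = (3/2)*0 = 0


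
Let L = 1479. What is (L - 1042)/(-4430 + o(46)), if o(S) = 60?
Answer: -⅒ ≈ -0.10000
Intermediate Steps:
(L - 1042)/(-4430 + o(46)) = (1479 - 1042)/(-4430 + 60) = 437/(-4370) = 437*(-1/4370) = -⅒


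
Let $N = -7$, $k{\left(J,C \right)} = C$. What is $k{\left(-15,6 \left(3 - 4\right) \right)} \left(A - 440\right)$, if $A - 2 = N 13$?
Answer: $3174$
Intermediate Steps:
$A = -89$ ($A = 2 - 91 = -89$)
$k{\left(-15,6 \left(3 - 4\right) \right)} \left(A - 440\right) = 6 \left(3 - 4\right) \left(-89 - 440\right) = 6 \left(-1\right) \left(-529\right) = \left(-6\right) \left(-529\right) = 3174$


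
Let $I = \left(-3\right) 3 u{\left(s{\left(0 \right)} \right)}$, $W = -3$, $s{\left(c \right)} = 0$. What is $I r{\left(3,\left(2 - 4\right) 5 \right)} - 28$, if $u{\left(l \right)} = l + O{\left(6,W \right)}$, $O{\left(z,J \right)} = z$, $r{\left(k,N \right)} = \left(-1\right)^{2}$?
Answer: $-82$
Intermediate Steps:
$r{\left(k,N \right)} = 1$
$u{\left(l \right)} = 6 + l$ ($u{\left(l \right)} = l + 6 = 6 + l$)
$I = -54$ ($I = \left(-3\right) 3 \left(6 + 0\right) = \left(-9\right) 6 = -54$)
$I r{\left(3,\left(2 - 4\right) 5 \right)} - 28 = \left(-54\right) 1 - 28 = -54 - 28 = -82$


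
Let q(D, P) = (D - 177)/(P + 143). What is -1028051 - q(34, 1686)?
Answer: -1880305136/1829 ≈ -1.0281e+6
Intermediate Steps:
q(D, P) = (-177 + D)/(143 + P)
-1028051 - q(34, 1686) = -1028051 - (-177 + 34)/(143 + 1686) = -1028051 - (-143)/1829 = -1028051 - 1*(-143/1829) = -1028051 + 143/1829 = -1880305136/1829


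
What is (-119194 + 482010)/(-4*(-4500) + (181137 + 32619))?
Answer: 90704/57939 ≈ 1.5655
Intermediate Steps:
(-119194 + 482010)/(-4*(-4500) + (181137 + 32619)) = 362816/(18000 + 213756) = 362816/231756 = 362816*(1/231756) = 90704/57939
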